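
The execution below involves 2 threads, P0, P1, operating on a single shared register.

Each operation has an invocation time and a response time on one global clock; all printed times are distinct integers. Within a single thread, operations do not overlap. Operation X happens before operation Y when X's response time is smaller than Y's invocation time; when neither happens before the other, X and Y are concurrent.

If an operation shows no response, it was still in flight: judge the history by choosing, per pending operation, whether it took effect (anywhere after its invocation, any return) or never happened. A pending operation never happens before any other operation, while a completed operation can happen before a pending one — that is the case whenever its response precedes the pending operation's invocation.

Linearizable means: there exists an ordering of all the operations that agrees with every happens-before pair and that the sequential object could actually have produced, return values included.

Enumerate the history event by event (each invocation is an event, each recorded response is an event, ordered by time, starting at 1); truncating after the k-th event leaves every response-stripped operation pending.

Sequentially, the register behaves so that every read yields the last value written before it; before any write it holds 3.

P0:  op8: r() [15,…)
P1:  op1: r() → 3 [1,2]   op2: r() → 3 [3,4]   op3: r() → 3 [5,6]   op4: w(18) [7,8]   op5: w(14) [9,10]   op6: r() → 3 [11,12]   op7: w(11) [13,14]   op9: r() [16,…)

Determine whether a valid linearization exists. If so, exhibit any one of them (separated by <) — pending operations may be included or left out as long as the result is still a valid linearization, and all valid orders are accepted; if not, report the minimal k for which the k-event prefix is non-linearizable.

not linearizable — minimal violating prefix: 12 events

events 1..11 are fine; event 12 — the response of op6 at time 12 — makes the prefix non-linearizable
a single order respects real time; the 6 completed register operations fail replay along it
sample order op1, op2, op3, op4, op5, op6 stalls at step 6 — op6 r() → 3 has no legal effect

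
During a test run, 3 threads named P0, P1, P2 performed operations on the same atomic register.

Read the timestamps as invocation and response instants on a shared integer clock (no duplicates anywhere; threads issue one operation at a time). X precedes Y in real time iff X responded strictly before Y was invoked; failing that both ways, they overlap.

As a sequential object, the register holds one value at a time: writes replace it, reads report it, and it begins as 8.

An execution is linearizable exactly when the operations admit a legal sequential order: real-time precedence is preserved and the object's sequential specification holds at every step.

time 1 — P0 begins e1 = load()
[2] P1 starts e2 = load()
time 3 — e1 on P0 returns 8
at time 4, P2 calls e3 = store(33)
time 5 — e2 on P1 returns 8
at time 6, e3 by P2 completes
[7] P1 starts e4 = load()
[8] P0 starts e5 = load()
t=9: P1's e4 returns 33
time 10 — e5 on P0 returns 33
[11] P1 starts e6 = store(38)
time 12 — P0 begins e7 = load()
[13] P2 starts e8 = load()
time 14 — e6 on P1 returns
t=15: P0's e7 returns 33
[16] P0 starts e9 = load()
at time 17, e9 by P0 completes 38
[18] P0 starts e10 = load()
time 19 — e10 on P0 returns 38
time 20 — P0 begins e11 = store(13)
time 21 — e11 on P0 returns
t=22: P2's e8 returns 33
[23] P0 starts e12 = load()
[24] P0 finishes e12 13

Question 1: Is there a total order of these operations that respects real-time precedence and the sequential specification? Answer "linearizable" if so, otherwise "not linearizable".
linearizable

witness order: e1, e2, e3, e4, e5, e7, e8, e6, e9, e10, e11, e12
1. e1 load() → 8, leaving value 8
2. e2 load() → 8, leaving value 8
3. e3 store(33), leaving value 33
4. e4 load() → 33, leaving value 33
5. e5 load() → 33, leaving value 33
6. e7 load() → 33, leaving value 33
7. e8 load() → 33, leaving value 33
8. e6 store(38), leaving value 38
9. e9 load() → 38, leaving value 38
10. e10 load() → 38, leaving value 38
11. e11 store(13), leaving value 13
12. e12 load() → 13, leaving value 13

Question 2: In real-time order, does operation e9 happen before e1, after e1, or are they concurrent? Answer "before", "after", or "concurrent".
Answer: after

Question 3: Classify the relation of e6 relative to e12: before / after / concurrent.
Answer: before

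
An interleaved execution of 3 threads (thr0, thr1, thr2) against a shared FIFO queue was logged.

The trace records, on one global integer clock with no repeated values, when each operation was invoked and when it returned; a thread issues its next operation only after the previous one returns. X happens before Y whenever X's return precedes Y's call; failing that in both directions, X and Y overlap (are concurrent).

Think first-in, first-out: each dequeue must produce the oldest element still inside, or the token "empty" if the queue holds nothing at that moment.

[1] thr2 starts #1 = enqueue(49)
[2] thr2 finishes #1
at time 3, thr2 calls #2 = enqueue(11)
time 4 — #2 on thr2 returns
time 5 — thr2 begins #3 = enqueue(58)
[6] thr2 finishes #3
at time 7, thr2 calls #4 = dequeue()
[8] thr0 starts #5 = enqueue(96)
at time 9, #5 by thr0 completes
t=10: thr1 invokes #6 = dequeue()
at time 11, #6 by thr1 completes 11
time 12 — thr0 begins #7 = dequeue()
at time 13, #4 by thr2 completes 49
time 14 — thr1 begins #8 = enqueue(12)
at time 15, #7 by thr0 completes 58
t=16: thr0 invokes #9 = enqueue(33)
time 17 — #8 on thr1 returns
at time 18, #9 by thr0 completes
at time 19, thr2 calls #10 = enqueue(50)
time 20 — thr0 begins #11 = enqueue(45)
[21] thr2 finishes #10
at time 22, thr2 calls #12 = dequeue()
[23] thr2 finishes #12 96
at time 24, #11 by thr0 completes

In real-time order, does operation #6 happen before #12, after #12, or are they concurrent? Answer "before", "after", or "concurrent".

before

#6 spans [10,11], #12 spans [22,23]
resp(#6)=11 < inv(#12)=22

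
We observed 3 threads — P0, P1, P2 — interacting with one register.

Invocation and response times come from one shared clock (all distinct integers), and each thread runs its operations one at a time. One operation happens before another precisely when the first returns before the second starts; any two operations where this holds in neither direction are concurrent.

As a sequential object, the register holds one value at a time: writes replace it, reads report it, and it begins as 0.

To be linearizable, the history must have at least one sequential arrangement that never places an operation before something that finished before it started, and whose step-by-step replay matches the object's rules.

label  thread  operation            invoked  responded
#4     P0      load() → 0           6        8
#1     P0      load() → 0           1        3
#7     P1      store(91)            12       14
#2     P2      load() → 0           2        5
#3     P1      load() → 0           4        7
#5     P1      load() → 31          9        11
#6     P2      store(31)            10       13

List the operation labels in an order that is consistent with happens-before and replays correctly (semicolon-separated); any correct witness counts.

step 1: #1 load() → 0 — value 0
step 2: #2 load() → 0 — value 0
step 3: #3 load() → 0 — value 0
step 4: #4 load() → 0 — value 0
step 5: #6 store(31) — value 31
step 6: #5 load() → 31 — value 31
step 7: #7 store(91) — value 91

#1; #2; #3; #4; #6; #5; #7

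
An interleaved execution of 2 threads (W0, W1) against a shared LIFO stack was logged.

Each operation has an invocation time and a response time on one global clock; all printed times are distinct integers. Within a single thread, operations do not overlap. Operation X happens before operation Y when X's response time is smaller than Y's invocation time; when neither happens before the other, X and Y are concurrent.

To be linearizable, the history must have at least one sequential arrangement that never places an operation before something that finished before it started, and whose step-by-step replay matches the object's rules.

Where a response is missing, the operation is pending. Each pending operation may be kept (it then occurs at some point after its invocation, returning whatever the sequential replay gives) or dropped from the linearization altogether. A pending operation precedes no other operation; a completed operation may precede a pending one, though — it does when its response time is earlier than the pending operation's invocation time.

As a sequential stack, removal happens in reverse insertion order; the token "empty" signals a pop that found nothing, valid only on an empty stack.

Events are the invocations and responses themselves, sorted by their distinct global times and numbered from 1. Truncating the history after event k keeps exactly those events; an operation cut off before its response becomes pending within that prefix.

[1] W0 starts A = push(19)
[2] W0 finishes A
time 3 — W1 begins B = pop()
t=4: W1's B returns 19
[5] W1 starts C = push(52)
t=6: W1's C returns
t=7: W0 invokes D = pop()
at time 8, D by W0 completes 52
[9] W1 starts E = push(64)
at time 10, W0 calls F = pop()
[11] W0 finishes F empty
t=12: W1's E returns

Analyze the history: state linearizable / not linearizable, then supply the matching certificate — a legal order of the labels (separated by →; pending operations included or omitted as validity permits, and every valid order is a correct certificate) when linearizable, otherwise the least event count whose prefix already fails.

linearizable — witness: A → B → C → D → F → E

after step 1 (A push(19)): stack <19>
after step 2 (B pop() → 19): stack <>
after step 3 (C push(52)): stack <52>
after step 4 (D pop() → 52): stack <>
after step 5 (F pop() → empty): stack <>
after step 6 (E push(64)): stack <64>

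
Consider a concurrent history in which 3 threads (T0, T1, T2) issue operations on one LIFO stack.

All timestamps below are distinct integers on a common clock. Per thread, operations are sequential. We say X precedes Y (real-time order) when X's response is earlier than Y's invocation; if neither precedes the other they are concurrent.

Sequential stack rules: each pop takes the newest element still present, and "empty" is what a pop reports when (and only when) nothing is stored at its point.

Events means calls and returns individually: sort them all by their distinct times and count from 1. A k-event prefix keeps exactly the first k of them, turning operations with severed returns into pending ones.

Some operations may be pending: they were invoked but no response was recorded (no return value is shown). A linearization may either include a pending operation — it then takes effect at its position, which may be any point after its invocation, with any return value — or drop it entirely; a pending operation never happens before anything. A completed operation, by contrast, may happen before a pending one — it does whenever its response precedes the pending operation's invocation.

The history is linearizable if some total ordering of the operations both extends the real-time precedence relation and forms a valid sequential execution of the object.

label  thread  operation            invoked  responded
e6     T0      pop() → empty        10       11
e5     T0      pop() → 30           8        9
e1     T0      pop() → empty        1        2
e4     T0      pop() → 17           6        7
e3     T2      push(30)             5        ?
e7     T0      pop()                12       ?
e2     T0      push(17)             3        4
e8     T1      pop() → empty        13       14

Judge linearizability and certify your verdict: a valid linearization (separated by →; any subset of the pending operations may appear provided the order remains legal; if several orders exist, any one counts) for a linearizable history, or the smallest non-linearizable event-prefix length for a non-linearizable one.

after step 1 (e1 pop() → empty): stack <>
after step 2 (e2 push(17)): stack <17>
after step 3 (e4 pop() → 17): stack <>
after step 4 (e3 push(30) (pending, included)): stack <30>
after step 5 (e5 pop() → 30): stack <>
after step 6 (e6 pop() → empty): stack <>
after step 7 (e7 pop() (pending, included)): stack <>
after step 8 (e8 pop() → empty): stack <>

linearizable — witness: e1 → e2 → e4 → e3 → e5 → e6 → e7 → e8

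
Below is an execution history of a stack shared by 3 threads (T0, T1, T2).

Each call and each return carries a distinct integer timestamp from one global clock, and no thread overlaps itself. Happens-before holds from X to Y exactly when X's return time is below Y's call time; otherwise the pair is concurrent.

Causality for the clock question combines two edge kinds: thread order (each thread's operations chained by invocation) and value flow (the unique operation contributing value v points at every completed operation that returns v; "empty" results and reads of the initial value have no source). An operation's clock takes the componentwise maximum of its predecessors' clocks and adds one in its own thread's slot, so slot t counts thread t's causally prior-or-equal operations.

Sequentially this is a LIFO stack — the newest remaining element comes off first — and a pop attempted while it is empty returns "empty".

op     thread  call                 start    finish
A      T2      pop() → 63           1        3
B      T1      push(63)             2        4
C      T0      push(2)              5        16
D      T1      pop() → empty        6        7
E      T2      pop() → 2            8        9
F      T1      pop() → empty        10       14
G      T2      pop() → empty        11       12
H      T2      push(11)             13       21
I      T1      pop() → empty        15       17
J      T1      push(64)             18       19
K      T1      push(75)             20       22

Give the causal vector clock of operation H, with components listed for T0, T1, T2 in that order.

(1, 1, 4)

VC(B, invoked at 2): no causal predecessors; +1 on T1 → (0, 1, 0)
VC(C, invoked at 5): no causal predecessors; +1 on T0 → (1, 0, 0)
A, invoked 1, takes VC(B)=(0, 1, 0) under max, adds 1 for T2 → (0, 1, 1)
D, invoked 6, takes VC(B)=(0, 1, 0) under max, adds 1 for T1 → (0, 2, 0)
F, invoked 10, takes VC(D)=(0, 2, 0) under max, adds 1 for T1 → (0, 3, 0)
I, invoked 15, takes VC(F)=(0, 3, 0) under max, adds 1 for T1 → (0, 4, 0)
E, invoked 8, takes VC(A)=(0, 1, 1), VC(C)=(1, 0, 0) under max, adds 1 for T2 → (1, 1, 2)
J, invoked 18, takes VC(I)=(0, 4, 0) under max, adds 1 for T1 → (0, 5, 0)
G, invoked 11, takes VC(E)=(1, 1, 2) under max, adds 1 for T2 → (1, 1, 3)
K, invoked 20, takes VC(J)=(0, 5, 0) under max, adds 1 for T1 → (0, 6, 0)
H, invoked 13, takes VC(G)=(1, 1, 3) under max, adds 1 for T2 → (1, 1, 4)
target: VC(H) = (1, 1, 4)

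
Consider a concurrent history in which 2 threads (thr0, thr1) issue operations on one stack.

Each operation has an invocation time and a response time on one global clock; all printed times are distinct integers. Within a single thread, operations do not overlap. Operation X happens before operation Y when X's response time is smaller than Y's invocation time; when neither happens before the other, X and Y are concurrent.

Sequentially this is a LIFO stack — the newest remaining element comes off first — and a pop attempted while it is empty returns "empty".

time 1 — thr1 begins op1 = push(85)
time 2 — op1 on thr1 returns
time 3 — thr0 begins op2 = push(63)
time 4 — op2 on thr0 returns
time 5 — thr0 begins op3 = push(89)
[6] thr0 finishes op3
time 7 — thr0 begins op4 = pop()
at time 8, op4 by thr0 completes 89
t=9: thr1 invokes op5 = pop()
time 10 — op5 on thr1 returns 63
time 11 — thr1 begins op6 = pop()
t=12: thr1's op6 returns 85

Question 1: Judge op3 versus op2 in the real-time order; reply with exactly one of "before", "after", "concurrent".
op3 spans [5,6], op2 spans [3,4]
resp(op2)=4 < inv(op3)=5

after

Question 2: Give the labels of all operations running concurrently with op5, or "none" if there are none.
op5 runs from 9 to 10; window-overlapping ops are concurrent
op1 [1,2]: before
op2 [3,4]: before
op3 [5,6]: before
op4 [7,8]: before
op6 [11,12]: after

none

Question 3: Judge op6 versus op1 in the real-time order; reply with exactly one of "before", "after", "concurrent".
op6 spans [11,12], op1 spans [1,2]
resp(op1)=2 < inv(op6)=11

after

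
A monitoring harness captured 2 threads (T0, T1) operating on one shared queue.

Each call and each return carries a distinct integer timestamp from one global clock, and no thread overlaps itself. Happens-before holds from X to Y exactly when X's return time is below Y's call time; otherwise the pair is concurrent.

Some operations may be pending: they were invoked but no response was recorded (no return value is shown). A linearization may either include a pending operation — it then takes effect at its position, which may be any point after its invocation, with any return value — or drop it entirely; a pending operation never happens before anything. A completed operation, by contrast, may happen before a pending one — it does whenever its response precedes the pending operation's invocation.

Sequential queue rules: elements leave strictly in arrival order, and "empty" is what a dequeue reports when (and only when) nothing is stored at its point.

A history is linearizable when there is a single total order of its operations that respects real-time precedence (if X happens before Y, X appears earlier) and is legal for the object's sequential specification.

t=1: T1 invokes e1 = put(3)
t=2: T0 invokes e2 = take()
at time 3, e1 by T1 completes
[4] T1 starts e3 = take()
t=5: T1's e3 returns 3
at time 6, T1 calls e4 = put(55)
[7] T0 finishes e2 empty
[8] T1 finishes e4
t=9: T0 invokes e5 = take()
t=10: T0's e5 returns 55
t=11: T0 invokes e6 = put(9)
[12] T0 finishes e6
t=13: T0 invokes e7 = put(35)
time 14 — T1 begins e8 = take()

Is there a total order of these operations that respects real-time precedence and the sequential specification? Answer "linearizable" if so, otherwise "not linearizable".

linearizable

one valid linearization: e1, e3, e2, e4, e5, e6
step 1: e1 put(3) — queue <3>
step 2: e3 take() → 3 — queue <>
step 3: e2 take() → empty — queue <>
step 4: e4 put(55) — queue <55>
step 5: e5 take() → 55 — queue <>
step 6: e6 put(9) — queue <9>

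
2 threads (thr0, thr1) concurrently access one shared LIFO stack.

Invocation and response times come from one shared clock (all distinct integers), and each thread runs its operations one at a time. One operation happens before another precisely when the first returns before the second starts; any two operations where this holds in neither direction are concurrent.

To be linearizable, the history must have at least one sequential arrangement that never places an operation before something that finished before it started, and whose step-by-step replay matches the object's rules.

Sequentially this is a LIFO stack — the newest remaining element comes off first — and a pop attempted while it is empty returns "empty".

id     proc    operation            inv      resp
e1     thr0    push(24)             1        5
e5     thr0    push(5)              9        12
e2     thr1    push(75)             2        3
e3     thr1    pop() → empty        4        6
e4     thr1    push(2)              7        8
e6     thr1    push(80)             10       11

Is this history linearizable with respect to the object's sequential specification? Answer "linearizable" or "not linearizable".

events 1..5 are fine; event 6 — the response of e3 at time 6 — makes the prefix non-linearizable
real-time-consistent orders of the 3 completed operations: 3 — all fail the LIFO stack replay
one such order, e1, e2, e3, breaks at step 3 where e3 pop() → empty is illegal
one such order, e2, e1, e3, breaks at step 3 where e3 pop() → empty is illegal

not linearizable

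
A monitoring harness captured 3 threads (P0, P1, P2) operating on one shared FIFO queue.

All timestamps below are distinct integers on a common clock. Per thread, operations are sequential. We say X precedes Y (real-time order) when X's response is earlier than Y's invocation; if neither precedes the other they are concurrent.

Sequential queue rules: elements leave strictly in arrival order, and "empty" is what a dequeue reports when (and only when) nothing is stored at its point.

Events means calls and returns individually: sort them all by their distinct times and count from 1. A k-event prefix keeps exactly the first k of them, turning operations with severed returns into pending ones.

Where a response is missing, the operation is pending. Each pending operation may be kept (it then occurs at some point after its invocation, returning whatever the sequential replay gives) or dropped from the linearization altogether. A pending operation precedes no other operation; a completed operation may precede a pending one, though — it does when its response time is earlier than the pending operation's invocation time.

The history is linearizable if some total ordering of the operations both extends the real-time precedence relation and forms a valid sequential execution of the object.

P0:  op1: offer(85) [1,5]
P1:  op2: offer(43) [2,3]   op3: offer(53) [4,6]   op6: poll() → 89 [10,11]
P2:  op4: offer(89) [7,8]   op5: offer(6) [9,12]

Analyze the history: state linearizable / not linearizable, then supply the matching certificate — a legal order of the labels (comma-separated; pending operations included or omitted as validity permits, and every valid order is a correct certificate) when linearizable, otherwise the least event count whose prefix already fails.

events 1..10 are fine; event 11 — the response of op6 at time 11 — makes the prefix non-linearizable
the 5 completed operations admit 3 real-time orders; each fails the FIFO queue replay
including or dropping the 1 pending operation (op5) in any combination fails
e.g. op1, op2, op3, op4, op6 (pending dropped): illegal at step 5, since op6 poll() → 89 cannot apply there
e.g. op2, op1, op3, op4, op6 (pending dropped): illegal at step 5, since op6 poll() → 89 cannot apply there

not linearizable — minimal violating prefix: 11 events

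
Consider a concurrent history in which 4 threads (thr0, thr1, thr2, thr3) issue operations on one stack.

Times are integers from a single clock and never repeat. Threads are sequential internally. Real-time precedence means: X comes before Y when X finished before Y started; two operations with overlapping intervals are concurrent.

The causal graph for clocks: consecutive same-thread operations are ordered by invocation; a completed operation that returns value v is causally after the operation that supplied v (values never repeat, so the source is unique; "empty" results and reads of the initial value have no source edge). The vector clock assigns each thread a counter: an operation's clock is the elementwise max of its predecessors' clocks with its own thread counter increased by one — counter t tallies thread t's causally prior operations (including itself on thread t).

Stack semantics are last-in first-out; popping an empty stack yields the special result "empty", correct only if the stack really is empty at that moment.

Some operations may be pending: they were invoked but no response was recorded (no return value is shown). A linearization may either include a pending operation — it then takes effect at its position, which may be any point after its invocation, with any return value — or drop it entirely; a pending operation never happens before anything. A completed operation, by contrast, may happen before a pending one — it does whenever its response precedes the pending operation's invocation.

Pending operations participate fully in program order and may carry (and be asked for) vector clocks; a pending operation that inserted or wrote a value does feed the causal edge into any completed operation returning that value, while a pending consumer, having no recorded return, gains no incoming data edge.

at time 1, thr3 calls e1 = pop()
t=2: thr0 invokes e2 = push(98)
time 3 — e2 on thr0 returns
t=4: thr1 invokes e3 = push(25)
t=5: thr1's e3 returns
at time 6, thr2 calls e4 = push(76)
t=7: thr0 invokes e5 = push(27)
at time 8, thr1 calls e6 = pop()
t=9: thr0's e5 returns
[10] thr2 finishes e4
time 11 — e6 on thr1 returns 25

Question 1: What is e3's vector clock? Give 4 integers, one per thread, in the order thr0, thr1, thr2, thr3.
Answer: (0, 1, 0, 0)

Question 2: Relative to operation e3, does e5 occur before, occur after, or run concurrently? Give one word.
Answer: after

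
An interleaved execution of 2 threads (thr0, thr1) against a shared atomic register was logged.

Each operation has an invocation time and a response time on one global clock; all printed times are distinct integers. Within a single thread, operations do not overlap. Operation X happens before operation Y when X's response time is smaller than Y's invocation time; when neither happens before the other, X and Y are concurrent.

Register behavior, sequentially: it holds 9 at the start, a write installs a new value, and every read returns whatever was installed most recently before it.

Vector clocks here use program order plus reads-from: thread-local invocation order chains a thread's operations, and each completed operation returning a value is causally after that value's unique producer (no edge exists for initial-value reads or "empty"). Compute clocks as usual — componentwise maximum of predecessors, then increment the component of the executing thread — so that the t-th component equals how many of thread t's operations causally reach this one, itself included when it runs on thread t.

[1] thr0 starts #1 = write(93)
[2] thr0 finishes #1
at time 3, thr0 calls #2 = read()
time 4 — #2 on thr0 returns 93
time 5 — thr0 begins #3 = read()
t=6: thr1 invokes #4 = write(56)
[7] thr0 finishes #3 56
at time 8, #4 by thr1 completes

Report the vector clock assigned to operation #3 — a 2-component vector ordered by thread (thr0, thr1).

#4 (invocation 6): nothing precedes it; thr1's component alone gives (0, 1)
#1 (invocation 1): nothing precedes it; thr0's component alone gives (1, 0)
#2 (invocation 3): componentwise max over VC(#1)=(1, 0), +1 at thr0, giving (2, 0)
#3 (invocation 5): componentwise max over VC(#2)=(2, 0), VC(#4)=(0, 1), +1 at thr0, giving (3, 1)
target: VC(#3) = (3, 1)

(3, 1)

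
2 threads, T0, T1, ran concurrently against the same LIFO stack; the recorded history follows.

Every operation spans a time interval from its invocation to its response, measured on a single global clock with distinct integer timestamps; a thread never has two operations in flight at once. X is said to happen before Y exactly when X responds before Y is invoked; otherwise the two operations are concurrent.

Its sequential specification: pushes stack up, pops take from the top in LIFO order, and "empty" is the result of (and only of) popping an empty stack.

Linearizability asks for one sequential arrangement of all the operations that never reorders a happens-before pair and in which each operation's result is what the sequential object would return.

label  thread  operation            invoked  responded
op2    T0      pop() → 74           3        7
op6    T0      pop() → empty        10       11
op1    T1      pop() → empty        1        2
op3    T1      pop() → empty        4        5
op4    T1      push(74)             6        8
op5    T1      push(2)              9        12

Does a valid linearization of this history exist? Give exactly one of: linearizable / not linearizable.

a witness: op1, op3, op4, op2, op6, op5
step 1: op1 pop() → empty — stack <>
step 2: op3 pop() → empty — stack <>
step 3: op4 push(74) — stack <74>
step 4: op2 pop() → 74 — stack <>
step 5: op6 pop() → empty — stack <>
step 6: op5 push(2) — stack <2>

linearizable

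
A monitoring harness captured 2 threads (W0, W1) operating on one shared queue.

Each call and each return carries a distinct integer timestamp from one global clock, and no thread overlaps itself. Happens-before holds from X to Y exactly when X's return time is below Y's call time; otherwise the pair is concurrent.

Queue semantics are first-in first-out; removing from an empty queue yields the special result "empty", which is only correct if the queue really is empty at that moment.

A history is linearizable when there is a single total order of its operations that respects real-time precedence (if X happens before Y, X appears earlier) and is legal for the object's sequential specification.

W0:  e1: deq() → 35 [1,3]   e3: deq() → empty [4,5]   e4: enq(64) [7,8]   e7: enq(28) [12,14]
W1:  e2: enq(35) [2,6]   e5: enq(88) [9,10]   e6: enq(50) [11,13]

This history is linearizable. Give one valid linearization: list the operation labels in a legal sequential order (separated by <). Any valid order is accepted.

step 1: e2 enq(35) — queue <35>
step 2: e1 deq() → 35 — queue <>
step 3: e3 deq() → empty — queue <>
step 4: e4 enq(64) — queue <64>
step 5: e5 enq(88) — queue <64,88>
step 6: e6 enq(50) — queue <64,88,50>
step 7: e7 enq(28) — queue <64,88,50,28>

e2 < e1 < e3 < e4 < e5 < e6 < e7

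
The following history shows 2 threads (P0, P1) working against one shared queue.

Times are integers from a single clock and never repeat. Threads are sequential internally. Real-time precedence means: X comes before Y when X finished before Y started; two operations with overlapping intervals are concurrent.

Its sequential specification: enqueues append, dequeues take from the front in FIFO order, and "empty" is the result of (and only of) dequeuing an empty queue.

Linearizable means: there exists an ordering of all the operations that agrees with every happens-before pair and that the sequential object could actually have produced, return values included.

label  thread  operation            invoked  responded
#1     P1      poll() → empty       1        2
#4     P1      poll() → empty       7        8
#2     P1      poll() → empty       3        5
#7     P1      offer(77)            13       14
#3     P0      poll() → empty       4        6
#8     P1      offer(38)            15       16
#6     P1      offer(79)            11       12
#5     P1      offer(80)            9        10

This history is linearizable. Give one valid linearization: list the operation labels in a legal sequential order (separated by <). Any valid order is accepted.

#1 < #2 < #3 < #4 < #5 < #6 < #7 < #8

1. #1 poll() → empty, leaving queue <>
2. #2 poll() → empty, leaving queue <>
3. #3 poll() → empty, leaving queue <>
4. #4 poll() → empty, leaving queue <>
5. #5 offer(80), leaving queue <80>
6. #6 offer(79), leaving queue <80,79>
7. #7 offer(77), leaving queue <80,79,77>
8. #8 offer(38), leaving queue <80,79,77,38>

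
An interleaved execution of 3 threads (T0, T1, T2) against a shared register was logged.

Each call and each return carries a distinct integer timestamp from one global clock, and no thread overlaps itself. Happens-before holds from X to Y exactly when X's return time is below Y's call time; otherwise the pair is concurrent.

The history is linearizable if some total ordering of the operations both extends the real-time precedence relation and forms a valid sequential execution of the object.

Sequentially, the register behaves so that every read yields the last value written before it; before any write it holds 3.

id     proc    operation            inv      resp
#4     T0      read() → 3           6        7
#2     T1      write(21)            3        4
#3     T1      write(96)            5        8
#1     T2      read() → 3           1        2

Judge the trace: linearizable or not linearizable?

through event 6 a valid linearization exists; event 7 (#4 responding at time 7) ends that
exhaustive check: the 3 completed register ops admit one real-time order; illegal
completion choices over the 1 pending operation (#3) were checked; none helps
sample order #1, #2, #4 (pending dropped) stalls at step 3 — #4 read() → 3 has no legal effect

not linearizable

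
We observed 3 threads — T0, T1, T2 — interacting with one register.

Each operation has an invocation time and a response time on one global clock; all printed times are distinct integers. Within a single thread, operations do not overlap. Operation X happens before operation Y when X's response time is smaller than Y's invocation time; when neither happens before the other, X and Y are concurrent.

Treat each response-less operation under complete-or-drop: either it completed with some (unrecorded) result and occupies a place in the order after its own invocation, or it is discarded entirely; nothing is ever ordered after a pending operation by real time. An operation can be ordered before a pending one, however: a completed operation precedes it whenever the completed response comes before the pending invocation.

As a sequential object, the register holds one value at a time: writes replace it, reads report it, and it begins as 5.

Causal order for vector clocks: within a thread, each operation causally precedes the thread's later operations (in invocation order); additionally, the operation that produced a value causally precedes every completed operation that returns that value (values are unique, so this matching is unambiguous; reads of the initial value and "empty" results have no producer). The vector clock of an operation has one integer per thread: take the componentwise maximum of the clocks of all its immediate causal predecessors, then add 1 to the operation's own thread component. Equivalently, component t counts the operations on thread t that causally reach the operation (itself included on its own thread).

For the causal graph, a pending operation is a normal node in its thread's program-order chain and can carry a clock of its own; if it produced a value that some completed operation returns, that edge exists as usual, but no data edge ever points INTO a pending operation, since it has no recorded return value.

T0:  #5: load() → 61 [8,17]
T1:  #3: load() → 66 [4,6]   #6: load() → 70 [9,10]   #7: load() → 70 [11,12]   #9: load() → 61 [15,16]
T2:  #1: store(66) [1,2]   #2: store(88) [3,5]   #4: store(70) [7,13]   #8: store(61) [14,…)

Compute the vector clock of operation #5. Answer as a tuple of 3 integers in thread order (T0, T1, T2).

#1 (invocation 1): nothing precedes it; T2's component alone gives (0, 0, 1)
invoked at 3, #2 merges VC(#1)=(0, 0, 1) and bumps T2's slot → (0, 0, 2)
invoked at 4, #3 merges VC(#1)=(0, 0, 1) and bumps T1's slot → (0, 1, 1)
invoked at 7, #4 merges VC(#2)=(0, 0, 2) and bumps T2's slot → (0, 0, 3)
invoked at 14, #8 merges VC(#4)=(0, 0, 3) and bumps T2's slot → (0, 0, 4)
invoked at 9, #6 merges VC(#3)=(0, 1, 1), VC(#4)=(0, 0, 3) and bumps T1's slot → (0, 2, 3)
invoked at 8, #5 merges VC(#8)=(0, 0, 4) and bumps T0's slot → (1, 0, 4)
invoked at 11, #7 merges VC(#4)=(0, 0, 3), VC(#6)=(0, 2, 3) and bumps T1's slot → (0, 3, 3)
invoked at 15, #9 merges VC(#7)=(0, 3, 3), VC(#8)=(0, 0, 4) and bumps T1's slot → (0, 4, 4)
target: VC(#5) = (1, 0, 4)

(1, 0, 4)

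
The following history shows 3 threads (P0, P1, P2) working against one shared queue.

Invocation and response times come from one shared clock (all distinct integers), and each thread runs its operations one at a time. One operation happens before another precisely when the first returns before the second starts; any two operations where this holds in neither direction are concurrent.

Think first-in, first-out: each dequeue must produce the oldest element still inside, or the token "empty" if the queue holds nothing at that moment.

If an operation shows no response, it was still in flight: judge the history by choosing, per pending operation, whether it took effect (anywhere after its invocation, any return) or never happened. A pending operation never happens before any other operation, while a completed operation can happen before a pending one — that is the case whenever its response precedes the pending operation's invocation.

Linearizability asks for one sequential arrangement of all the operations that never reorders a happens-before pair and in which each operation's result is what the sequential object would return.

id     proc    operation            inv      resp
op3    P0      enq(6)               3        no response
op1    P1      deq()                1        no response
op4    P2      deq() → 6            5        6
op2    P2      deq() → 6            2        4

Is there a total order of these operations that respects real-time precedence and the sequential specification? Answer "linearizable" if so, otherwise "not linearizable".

prefix check: 1..5 passes, 1..6 fails once op4's time-6 response joins
one real-time candidate order over the 2 completed operations — the queue replay rejects it
no completion choice of the 2 pending operations (op1, op3) rescues it — every subset was tried
e.g. op2, op4 (pending dropped): illegal at step 1, since op2 deq() → 6 cannot apply there

not linearizable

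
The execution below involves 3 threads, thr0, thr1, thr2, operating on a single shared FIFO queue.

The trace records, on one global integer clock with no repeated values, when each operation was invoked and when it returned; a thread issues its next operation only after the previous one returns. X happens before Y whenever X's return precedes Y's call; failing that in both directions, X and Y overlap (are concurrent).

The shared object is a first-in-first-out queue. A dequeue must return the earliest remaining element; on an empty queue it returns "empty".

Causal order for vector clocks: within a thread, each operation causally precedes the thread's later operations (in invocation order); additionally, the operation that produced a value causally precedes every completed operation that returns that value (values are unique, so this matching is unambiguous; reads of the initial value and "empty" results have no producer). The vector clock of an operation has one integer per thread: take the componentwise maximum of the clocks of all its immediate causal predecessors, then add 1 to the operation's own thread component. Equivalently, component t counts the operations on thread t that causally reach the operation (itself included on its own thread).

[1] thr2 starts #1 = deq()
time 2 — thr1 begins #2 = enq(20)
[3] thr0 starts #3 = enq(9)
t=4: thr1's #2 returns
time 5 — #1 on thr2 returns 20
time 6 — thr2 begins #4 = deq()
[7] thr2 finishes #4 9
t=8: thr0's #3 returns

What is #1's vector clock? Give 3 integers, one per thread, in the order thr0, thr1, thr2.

(0, 1, 1)

#2 (invocation 2): nothing precedes it; thr1's component alone gives (0, 1, 0)
#3 (invocation 3): nothing precedes it; thr0's component alone gives (1, 0, 0)
VC(#1, invoked at 1): max of VC(#2)=(0, 1, 0), then +1 on thread thr2 → (0, 1, 1)
VC(#4, invoked at 6): max of VC(#1)=(0, 1, 1), VC(#3)=(1, 0, 0), then +1 on thread thr2 → (1, 1, 2)
target: VC(#1) = (0, 1, 1)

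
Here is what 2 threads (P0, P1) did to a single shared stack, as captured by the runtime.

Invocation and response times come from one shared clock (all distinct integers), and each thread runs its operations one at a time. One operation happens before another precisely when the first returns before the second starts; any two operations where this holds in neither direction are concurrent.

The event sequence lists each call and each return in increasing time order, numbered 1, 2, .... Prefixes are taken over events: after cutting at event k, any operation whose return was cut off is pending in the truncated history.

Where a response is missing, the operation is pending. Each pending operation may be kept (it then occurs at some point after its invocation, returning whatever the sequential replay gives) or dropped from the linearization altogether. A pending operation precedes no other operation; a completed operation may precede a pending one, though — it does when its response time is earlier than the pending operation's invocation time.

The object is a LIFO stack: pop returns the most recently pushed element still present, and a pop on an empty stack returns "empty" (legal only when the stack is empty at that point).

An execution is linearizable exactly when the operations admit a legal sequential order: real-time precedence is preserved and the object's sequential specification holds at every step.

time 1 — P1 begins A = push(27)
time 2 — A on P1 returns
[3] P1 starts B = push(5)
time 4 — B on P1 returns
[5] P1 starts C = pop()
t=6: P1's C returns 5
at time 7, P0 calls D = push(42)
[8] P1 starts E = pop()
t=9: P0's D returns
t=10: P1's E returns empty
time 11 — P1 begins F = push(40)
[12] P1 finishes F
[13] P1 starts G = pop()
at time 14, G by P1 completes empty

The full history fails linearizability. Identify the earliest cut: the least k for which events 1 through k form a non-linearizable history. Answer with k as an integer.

10

a valid linearization of events 1..9 exists, for instance A, B, C, D:
1. A push(27), leaving stack <27>
2. B push(5), leaving stack <27,5>
3. C pop() → 5, leaving stack <27>
4. D push(42), leaving stack <27,42>
once event 10 joins (E's response, time 10), exhaustive search finds no witness
one such order, A, B, C, D, E, breaks at step 5 where E pop() → empty is illegal
one such order, A, B, C, E, D, breaks at step 4 where E pop() → empty is illegal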